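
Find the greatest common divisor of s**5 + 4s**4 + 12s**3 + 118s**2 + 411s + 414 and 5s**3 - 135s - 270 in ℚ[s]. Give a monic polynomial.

Repeated division with remainder:
  s**5 + 4s**4 + 12s**3 + 118s**2 + 411s + 414 = ((1/5)s**2 + (4/5)s + 39/5)(5s**3 - 135s - 270) + (280s**2 + 1680s + 2520)
  5s**3 - 135s - 270 = ((1/56)s - 3/28)(280s**2 + 1680s + 2520) + (0)
Last nonzero remainder: 280s**2 + 1680s + 2520. Dividing through by 280 gives the monic gcd s**2 + 6s + 9.

s**2 + 6s + 9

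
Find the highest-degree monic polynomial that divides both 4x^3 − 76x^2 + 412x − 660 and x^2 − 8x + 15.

Apply the Euclidean algorithm:
  4x^3 − 76x^2 + 412x − 660 = (4x − 44)(x^2 − 8x + 15) + (0)
The last nonzero remainder x^2 − 8x + 15 is already monic.

x^2 − 8x + 15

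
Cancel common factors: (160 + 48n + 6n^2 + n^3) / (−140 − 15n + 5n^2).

(40 + 2n + n^2)/(−35 + 5n)

Repeated division with remainder:
  n^3 + 6n^2 + 48n + 160 = ((1/5)n + 9/5)(5n^2 − 15n − 140) + (103n + 412)
  5n^2 − 15n − 140 = ((5/103)n − 35/103)(103n + 412) + (0)
Last nonzero remainder: 103n + 412. Dividing through by 103 gives the monic gcd n + 4.
Cancel n + 4 from numerator and denominator to get the reduced form.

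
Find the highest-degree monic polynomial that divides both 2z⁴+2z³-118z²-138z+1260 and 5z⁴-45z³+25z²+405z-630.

By polynomial division,
  2z⁴+2z³-118z²-138z+1260 = (2/5)(5z⁴-45z³+25z²+405z-630) + (20z³-128z²-300z+1512)
  5z⁴-45z³+25z²+405z-630 = ((1/4)z-13/20)(20z³-128z²-300z+1512) + ((84/5)z²-168z+1764/5)
  20z³-128z²-300z+1512 = ((25/21)z+30/7)((84/5)z²-168z+1764/5) + (0)
Last nonzero remainder: (84/5)z²-168z+1764/5. Dividing through by 84/5 gives the monic gcd z²-10z+21.

z²-10z+21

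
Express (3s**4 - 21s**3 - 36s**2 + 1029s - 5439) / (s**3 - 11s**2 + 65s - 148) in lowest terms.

(3s**2 - 147)/(s - 4)

Euclidean algorithm in ℚ[s]:
  3s**4 - 21s**3 - 36s**2 + 1029s - 5439 = (3s + 12)(s**3 - 11s**2 + 65s - 148) + (-99s**2 + 693s - 3663)
  s**3 - 11s**2 + 65s - 148 = (-(1/99)s + 4/99)(-99s**2 + 693s - 3663) + (0)
Last nonzero remainder: -99s**2 + 693s - 3663. Dividing through by -99 gives the monic gcd s**2 - 7s + 37.
Cancel s**2 - 7s + 37 from numerator and denominator to get the reduced form.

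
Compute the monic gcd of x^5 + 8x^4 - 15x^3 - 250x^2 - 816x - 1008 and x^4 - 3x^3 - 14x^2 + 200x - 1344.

x^2 + x - 42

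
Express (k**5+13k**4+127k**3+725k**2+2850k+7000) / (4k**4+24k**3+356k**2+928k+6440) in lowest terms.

(k**3+11k**2+70k+200)/(4k**2+16k+184)

By polynomial division,
  k**5+13k**4+127k**3+725k**2+2850k+7000 = ((1/4)k+7/4)(4k**4+24k**3+356k**2+928k+6440) + (−4k**3−130k**2−384k−4270)
  4k**4+24k**3+356k**2+928k+6440 = (−k+53/2)(−4k**3−130k**2−384k−4270) + (3417k**2+6834k+119595)
  −4k**3−130k**2−384k−4270 = (−(4/3417)k−122/3417)(3417k**2+6834k+119595) + (0)
Last nonzero remainder: 3417k**2+6834k+119595. Dividing through by 3417 gives the monic gcd k**2+2k+35.
Cancel k**2+2k+35 from numerator and denominator to get the reduced form.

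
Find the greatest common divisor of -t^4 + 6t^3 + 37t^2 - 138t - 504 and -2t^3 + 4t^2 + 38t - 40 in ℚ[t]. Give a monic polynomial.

Euclidean algorithm in ℚ[t]:
  -t^4 + 6t^3 + 37t^2 - 138t - 504 = ((1/2)t - 2)(-2t^3 + 4t^2 + 38t - 40) + (26t^2 - 42t - 584)
  -2t^3 + 4t^2 + 38t - 40 = (-(1/13)t + 5/169)(26t^2 - 42t - 584) + (-(960/169)t - 3840/169)
  26t^2 - 42t - 584 = (-(2197/480)t + 12337/480)(-(960/169)t - 3840/169) + (0)
Last nonzero remainder: -(960/169)t - 3840/169. Dividing through by -960/169 gives the monic gcd t + 4.

t + 4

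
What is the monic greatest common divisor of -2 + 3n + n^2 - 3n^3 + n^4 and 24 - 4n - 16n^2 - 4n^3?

-1 + n

By polynomial division,
  n^4 - 3n^3 + n^2 + 3n - 2 = (-(1/4)n + 7/4)(-4n^3 - 16n^2 - 4n + 24) + (28n^2 + 16n - 44)
  -4n^3 - 16n^2 - 4n + 24 = (-(1/7)n - 24/49)(28n^2 + 16n - 44) + (-(120/49)n + 120/49)
  28n^2 + 16n - 44 = (-(343/30)n - 539/30)(-(120/49)n + 120/49) + (0)
Last nonzero remainder: -(120/49)n + 120/49. Dividing through by -120/49 gives the monic gcd n - 1.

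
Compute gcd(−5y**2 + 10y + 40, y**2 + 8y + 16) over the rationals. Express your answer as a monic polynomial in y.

Euclidean algorithm in ℚ[y]:
  −5y**2 + 10y + 40 = (−5)(y**2 + 8y + 16) + (50y + 120)
  y**2 + 8y + 16 = ((1/50)y + 14/125)(50y + 120) + (64/25)
  50y + 120 = ((625/32)y + 375/8)(64/25) + (0)
The last nonzero remainder is the constant 64/25, so the polynomials are coprime and gcd = 1.

1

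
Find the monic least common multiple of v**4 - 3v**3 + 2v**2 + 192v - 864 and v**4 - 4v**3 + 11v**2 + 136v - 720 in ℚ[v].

Repeated division with remainder:
  v**4 - 3v**3 + 2v**2 + 192v - 864 = (v**4 - 4v**3 + 11v**2 + 136v - 720) + (v**3 - 9v**2 + 56v - 144)
  v**4 - 4v**3 + 11v**2 + 136v - 720 = (v + 5)(v**3 - 9v**2 + 56v - 144) + (0)
The last nonzero remainder v**3 - 9v**2 + 56v - 144 is already monic.
Then lcm(f, g) = f·g / gcd(f, g); expanding and making the result monic gives the answer.

v**5 + 2v**4 - 13v**3 + 202v**2 + 96v - 4320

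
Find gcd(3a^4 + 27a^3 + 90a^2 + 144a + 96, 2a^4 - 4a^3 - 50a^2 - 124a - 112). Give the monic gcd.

a^3 + 5a^2 + 10a + 8

Repeated division with remainder:
  3a^4 + 27a^3 + 90a^2 + 144a + 96 = (3/2)(2a^4 - 4a^3 - 50a^2 - 124a - 112) + (33a^3 + 165a^2 + 330a + 264)
  2a^4 - 4a^3 - 50a^2 - 124a - 112 = ((2/33)a - 14/33)(33a^3 + 165a^2 + 330a + 264) + (0)
Last nonzero remainder: 33a^3 + 165a^2 + 330a + 264. Dividing through by 33 gives the monic gcd a^3 + 5a^2 + 10a + 8.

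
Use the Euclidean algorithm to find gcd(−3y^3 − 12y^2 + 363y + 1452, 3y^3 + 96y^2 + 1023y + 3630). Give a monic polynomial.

Euclidean algorithm in ℚ[y]:
  −3y^3 − 12y^2 + 363y + 1452 = (−1)(3y^3 + 96y^2 + 1023y + 3630) + (84y^2 + 1386y + 5082)
  3y^3 + 96y^2 + 1023y + 3630 = ((1/28)y + 31/56)(84y^2 + 1386y + 5082) + ((297/4)y + 3267/4)
  84y^2 + 1386y + 5082 = ((112/99)y + 56/9)((297/4)y + 3267/4) + (0)
Last nonzero remainder: (297/4)y + 3267/4. Dividing through by 297/4 gives the monic gcd y + 11.

y + 11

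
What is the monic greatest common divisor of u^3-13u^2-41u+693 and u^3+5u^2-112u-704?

Euclidean algorithm in ℚ[u]:
  u^3-13u^2-41u+693 = (u^3+5u^2-112u-704) + (-18u^2+71u+1397)
  u^3+5u^2-112u-704 = (-(1/18)u-161/324)(-18u^2+71u+1397) + ((289/324)u-3179/324)
  -18u^2+71u+1397 = (-(5832/289)u-41148/289)((289/324)u-3179/324) + (0)
Last nonzero remainder: (289/324)u-3179/324. Dividing through by 289/324 gives the monic gcd u-11.

u-11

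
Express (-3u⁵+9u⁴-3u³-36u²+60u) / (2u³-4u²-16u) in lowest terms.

Euclidean algorithm in ℚ[u]:
  -3u⁵+9u⁴-3u³-36u²+60u = (-(3/2)u²+(3/2)u-21/2)(2u³-4u²-16u) + (-54u²-108u)
  2u³-4u²-16u = (-(1/27)u+4/27)(-54u²-108u) + (0)
Last nonzero remainder: -54u²-108u. Dividing through by -54 gives the monic gcd u²+2u.
Cancel u²+2u from numerator and denominator to get the reduced form.

(-3u³+15u²-33u+30)/(2u-8)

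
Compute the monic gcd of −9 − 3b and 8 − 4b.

1

By polynomial division,
  −3b − 9 = (3/4)(−4b + 8) + (−15)
  −4b + 8 = ((4/15)b − 8/15)(−15) + (0)
The last nonzero remainder is the constant −15, so the polynomials are coprime and gcd = 1.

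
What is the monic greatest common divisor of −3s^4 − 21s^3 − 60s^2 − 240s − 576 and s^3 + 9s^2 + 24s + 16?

s^2 + 8s + 16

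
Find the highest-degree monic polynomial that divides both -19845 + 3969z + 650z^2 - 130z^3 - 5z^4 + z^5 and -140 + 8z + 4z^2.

-35 + 2z + z^2

Euclidean algorithm in ℚ[z]:
  z^5 - 5z^4 - 130z^3 + 650z^2 + 3969z - 19845 = ((1/4)z^3 - (7/4)z^2 - (81/4)z + 567/4)(4z^2 + 8z - 140) + (0)
Last nonzero remainder: 4z^2 + 8z - 140. Dividing through by 4 gives the monic gcd z^2 + 2z - 35.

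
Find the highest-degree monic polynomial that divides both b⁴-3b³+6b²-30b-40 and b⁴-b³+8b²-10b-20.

By polynomial division,
  b⁴-3b³+6b²-30b-40 = (b⁴-b³+8b²-10b-20) + (-2b³-2b²-20b-20)
  b⁴-b³+8b²-10b-20 = (-(1/2)b+1)(-2b³-2b²-20b-20) + (0)
Last nonzero remainder: -2b³-2b²-20b-20. Dividing through by -2 gives the monic gcd b³+b²+10b+10.

b³+b²+10b+10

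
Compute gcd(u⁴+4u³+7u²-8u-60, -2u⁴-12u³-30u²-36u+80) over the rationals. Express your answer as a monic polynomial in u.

Apply the Euclidean algorithm:
  u⁴+4u³+7u²-8u-60 = (-1/2)(-2u⁴-12u³-30u²-36u+80) + (-2u³-8u²-26u-20)
  -2u⁴-12u³-30u²-36u+80 = (u+2)(-2u³-8u²-26u-20) + (12u²+36u+120)
  -2u³-8u²-26u-20 = (-(1/6)u-1/6)(12u²+36u+120) + (0)
Last nonzero remainder: 12u²+36u+120. Dividing through by 12 gives the monic gcd u²+3u+10.

u²+3u+10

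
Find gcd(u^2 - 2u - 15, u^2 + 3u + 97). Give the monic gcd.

Apply the Euclidean algorithm:
  u^2 - 2u - 15 = (u^2 + 3u + 97) + (-5u - 112)
  u^2 + 3u + 97 = (-(1/5)u + 97/25)(-5u - 112) + (13289/25)
  -5u - 112 = (-(125/13289)u - 2800/13289)(13289/25) + (0)
The last nonzero remainder is the constant 13289/25, so the polynomials are coprime and gcd = 1.

1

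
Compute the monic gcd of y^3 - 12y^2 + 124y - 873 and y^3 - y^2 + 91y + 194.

y^2 - 3y + 97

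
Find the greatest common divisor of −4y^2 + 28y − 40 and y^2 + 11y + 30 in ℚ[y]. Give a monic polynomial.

Euclidean algorithm in ℚ[y]:
  −4y^2 + 28y − 40 = (−4)(y^2 + 11y + 30) + (72y + 80)
  y^2 + 11y + 30 = ((1/72)y + 89/648)(72y + 80) + (1540/81)
  72y + 80 = ((1458/385)y + 324/77)(1540/81) + (0)
The last nonzero remainder is the constant 1540/81, so the polynomials are coprime and gcd = 1.

1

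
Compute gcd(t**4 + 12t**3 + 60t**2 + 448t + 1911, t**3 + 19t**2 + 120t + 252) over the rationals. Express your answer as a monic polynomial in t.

t + 7

By polynomial division,
  t**4 + 12t**3 + 60t**2 + 448t + 1911 = (t - 7)(t**3 + 19t**2 + 120t + 252) + (73t**2 + 1036t + 3675)
  t**3 + 19t**2 + 120t + 252 = ((1/73)t + 351/5329)(73t**2 + 1036t + 3675) + ((7569/5329)t + 52983/5329)
  73t**2 + 1036t + 3675 = ((389017/7569)t + 932575/2523)((7569/5329)t + 52983/5329) + (0)
Last nonzero remainder: (7569/5329)t + 52983/5329. Dividing through by 7569/5329 gives the monic gcd t + 7.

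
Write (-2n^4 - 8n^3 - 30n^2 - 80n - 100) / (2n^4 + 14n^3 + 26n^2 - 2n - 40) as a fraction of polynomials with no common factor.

Repeated division with remainder:
  -2n^4 - 8n^3 - 30n^2 - 80n - 100 = (-1)(2n^4 + 14n^3 + 26n^2 - 2n - 40) + (6n^3 - 4n^2 - 82n - 140)
  2n^4 + 14n^3 + 26n^2 - 2n - 40 = ((1/3)n + 23/9)(6n^3 - 4n^2 - 82n - 140) + ((572/9)n^2 + (2288/9)n + 2860/9)
  6n^3 - 4n^2 - 82n - 140 = ((27/286)n - 63/143)((572/9)n^2 + (2288/9)n + 2860/9) + (0)
Last nonzero remainder: (572/9)n^2 + (2288/9)n + 2860/9. Dividing through by 572/9 gives the monic gcd n^2 + 4n + 5.
Cancel n^2 + 4n + 5 from numerator and denominator to get the reduced form.

(-n^2 - 10)/(n^2 + 3n - 4)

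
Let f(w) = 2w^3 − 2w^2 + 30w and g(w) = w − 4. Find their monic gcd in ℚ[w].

Euclidean algorithm in ℚ[w]:
  2w^3 − 2w^2 + 30w = (2w^2 + 6w + 54)(w − 4) + (216)
  w − 4 = ((1/216)w − 1/54)(216) + (0)
The last nonzero remainder is the constant 216, so the polynomials are coprime and gcd = 1.

1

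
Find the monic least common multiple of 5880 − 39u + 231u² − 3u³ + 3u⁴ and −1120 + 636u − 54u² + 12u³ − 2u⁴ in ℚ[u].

27440 − 17822u + 3155u² − 720u³ + 100u⁴ − 10u⁵ + u⁶

By polynomial division,
  3u⁴ − 3u³ + 231u² − 39u + 5880 = (−3/2)(−2u⁴ + 12u³ − 54u² + 636u − 1120) + (15u³ + 150u² + 915u + 4200)
  −2u⁴ + 12u³ − 54u² + 636u − 1120 = (−(2/15)u + 32/15)(15u³ + 150u² + 915u + 4200) + (−252u² − 756u − 10080)
  15u³ + 150u² + 915u + 4200 = (−(5/84)u − 5/12)(−252u² − 756u − 10080) + (0)
Last nonzero remainder: −252u² − 756u − 10080. Dividing through by −252 gives the monic gcd u² + 3u + 40.
Then lcm(f, g) = f·g / gcd(f, g); expanding and making the result monic gives the answer.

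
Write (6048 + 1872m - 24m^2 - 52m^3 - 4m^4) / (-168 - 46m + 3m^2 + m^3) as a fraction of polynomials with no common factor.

(1008 + 144m - 28m^2 - 4m^3)/(-28 - 3m + m^2)

By polynomial division,
  -4m^4 - 52m^3 - 24m^2 + 1872m + 6048 = (-4m - 40)(m^3 + 3m^2 - 46m - 168) + (-88m^2 - 640m - 672)
  m^3 + 3m^2 - 46m - 168 = (-(1/88)m + 47/968)(-88m^2 - 640m - 672) + (-(2730/121)m - 16380/121)
  -88m^2 - 640m - 672 = ((5324/1365)m + 968/195)(-(2730/121)m - 16380/121) + (0)
Last nonzero remainder: -(2730/121)m - 16380/121. Dividing through by -2730/121 gives the monic gcd m + 6.
Cancel m + 6 from numerator and denominator to get the reduced form.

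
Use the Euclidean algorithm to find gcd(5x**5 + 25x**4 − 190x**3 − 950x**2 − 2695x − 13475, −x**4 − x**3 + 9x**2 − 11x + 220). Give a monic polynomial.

Euclidean algorithm in ℚ[x]:
  5x**5 + 25x**4 − 190x**3 − 950x**2 − 2695x − 13475 = (−5x − 20)(−x**4 − x**3 + 9x**2 − 11x + 220) + (−165x**3 − 825x**2 − 1815x − 9075)
  −x**4 − x**3 + 9x**2 − 11x + 220 = ((1/165)x − 4/165)(−165x**3 − 825x**2 − 1815x − 9075) + (0)
Last nonzero remainder: −165x**3 − 825x**2 − 1815x − 9075. Dividing through by −165 gives the monic gcd x**3 + 5x**2 + 11x + 55.

x**3 + 5x**2 + 11x + 55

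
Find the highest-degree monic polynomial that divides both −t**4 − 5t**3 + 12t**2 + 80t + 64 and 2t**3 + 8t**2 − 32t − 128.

Euclidean algorithm in ℚ[t]:
  −t**4 − 5t**3 + 12t**2 + 80t + 64 = (−(1/2)t − 1/2)(2t**3 + 8t**2 − 32t − 128) + (0)
Last nonzero remainder: 2t**3 + 8t**2 − 32t − 128. Dividing through by 2 gives the monic gcd t**3 + 4t**2 − 16t − 64.

t**3 + 4t**2 − 16t − 64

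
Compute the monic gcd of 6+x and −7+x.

Apply the Euclidean algorithm:
  x+6 = (x−7) + (13)
  x−7 = ((1/13)x−7/13)(13) + (0)
The last nonzero remainder is the constant 13, so the polynomials are coprime and gcd = 1.

1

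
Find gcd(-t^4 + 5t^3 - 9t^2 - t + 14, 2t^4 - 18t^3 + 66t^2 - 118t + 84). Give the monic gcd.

t^3 - 6t^2 + 15t - 14

Apply the Euclidean algorithm:
  -t^4 + 5t^3 - 9t^2 - t + 14 = (-1/2)(2t^4 - 18t^3 + 66t^2 - 118t + 84) + (-4t^3 + 24t^2 - 60t + 56)
  2t^4 - 18t^3 + 66t^2 - 118t + 84 = (-(1/2)t + 3/2)(-4t^3 + 24t^2 - 60t + 56) + (0)
Last nonzero remainder: -4t^3 + 24t^2 - 60t + 56. Dividing through by -4 gives the monic gcd t^3 - 6t^2 + 15t - 14.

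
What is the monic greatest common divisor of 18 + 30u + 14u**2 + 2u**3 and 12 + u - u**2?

3 + u

Euclidean algorithm in ℚ[u]:
  2u**3 + 14u**2 + 30u + 18 = (-2u - 16)(-u**2 + u + 12) + (70u + 210)
  -u**2 + u + 12 = (-(1/70)u + 2/35)(70u + 210) + (0)
Last nonzero remainder: 70u + 210. Dividing through by 70 gives the monic gcd u + 3.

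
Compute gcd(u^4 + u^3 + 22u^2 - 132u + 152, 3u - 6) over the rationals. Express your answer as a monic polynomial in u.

u - 2

Repeated division with remainder:
  u^4 + u^3 + 22u^2 - 132u + 152 = ((1/3)u^3 + u^2 + (28/3)u - 76/3)(3u - 6) + (0)
Last nonzero remainder: 3u - 6. Dividing through by 3 gives the monic gcd u - 2.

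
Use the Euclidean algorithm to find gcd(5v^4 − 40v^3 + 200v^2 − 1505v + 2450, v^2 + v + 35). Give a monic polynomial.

v^2 + v + 35

Repeated division with remainder:
  5v^4 − 40v^3 + 200v^2 − 1505v + 2450 = (5v^2 − 45v + 70)(v^2 + v + 35) + (0)
The last nonzero remainder v^2 + v + 35 is already monic.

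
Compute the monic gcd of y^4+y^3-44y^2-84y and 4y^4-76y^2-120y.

y^2+2y

By polynomial division,
  y^4+y^3-44y^2-84y = (1/4)(4y^4-76y^2-120y) + (y^3-25y^2-54y)
  4y^4-76y^2-120y = (4y+100)(y^3-25y^2-54y) + (2640y^2+5280y)
  y^3-25y^2-54y = ((1/2640)y-9/880)(2640y^2+5280y) + (0)
Last nonzero remainder: 2640y^2+5280y. Dividing through by 2640 gives the monic gcd y^2+2y.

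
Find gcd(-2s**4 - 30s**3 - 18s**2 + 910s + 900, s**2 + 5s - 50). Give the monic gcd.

s**2 + 5s - 50

Euclidean algorithm in ℚ[s]:
  -2s**4 - 30s**3 - 18s**2 + 910s + 900 = (-2s**2 - 20s - 18)(s**2 + 5s - 50) + (0)
The last nonzero remainder s**2 + 5s - 50 is already monic.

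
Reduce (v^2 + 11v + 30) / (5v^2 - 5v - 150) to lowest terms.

(v + 6)/(5v - 30)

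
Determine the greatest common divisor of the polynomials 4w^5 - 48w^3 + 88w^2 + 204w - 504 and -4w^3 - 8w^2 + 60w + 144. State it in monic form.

w^2 + 6w + 9

By polynomial division,
  4w^5 - 48w^3 + 88w^2 + 204w - 504 = (-w^2 + 2w - 7)(-4w^3 - 8w^2 + 60w + 144) + (56w^2 + 336w + 504)
  -4w^3 - 8w^2 + 60w + 144 = (-(1/14)w + 2/7)(56w^2 + 336w + 504) + (0)
Last nonzero remainder: 56w^2 + 336w + 504. Dividing through by 56 gives the monic gcd w^2 + 6w + 9.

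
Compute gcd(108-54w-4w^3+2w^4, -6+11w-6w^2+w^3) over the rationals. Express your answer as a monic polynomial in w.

6-5w+w^2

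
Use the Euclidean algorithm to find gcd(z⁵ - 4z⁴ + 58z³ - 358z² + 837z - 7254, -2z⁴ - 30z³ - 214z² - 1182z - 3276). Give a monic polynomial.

z² + 2z + 39

Repeated division with remainder:
  z⁵ - 4z⁴ + 58z³ - 358z² + 837z - 7254 = (-(1/2)z + 19/2)(-2z⁴ - 30z³ - 214z² - 1182z - 3276) + (236z³ + 1084z² + 10428z + 23868)
  -2z⁴ - 30z³ - 214z² - 1182z - 3276 = (-(1/118)z - 307/3481)(236z³ + 1084z² + 10428z + 23868) + (-(104520/3481)z² - (209040/3481)z - 4076280/3481)
  236z³ + 1084z² + 10428z + 23868 = (-(205379/26130)z - 177531/8710)(-(104520/3481)z² - (209040/3481)z - 4076280/3481) + (0)
Last nonzero remainder: -(104520/3481)z² - (209040/3481)z - 4076280/3481. Dividing through by -104520/3481 gives the monic gcd z² + 2z + 39.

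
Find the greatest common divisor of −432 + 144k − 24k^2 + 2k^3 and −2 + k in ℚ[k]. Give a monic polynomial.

1

By polynomial division,
  2k^3 − 24k^2 + 144k − 432 = (2k^2 − 20k + 104)(k − 2) + (−224)
  k − 2 = (−(1/224)k + 1/112)(−224) + (0)
The last nonzero remainder is the constant −224, so the polynomials are coprime and gcd = 1.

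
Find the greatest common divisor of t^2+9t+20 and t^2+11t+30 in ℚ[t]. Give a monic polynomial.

Apply the Euclidean algorithm:
  t^2+9t+20 = (t^2+11t+30) + (-2t-10)
  t^2+11t+30 = (-(1/2)t-3)(-2t-10) + (0)
Last nonzero remainder: -2t-10. Dividing through by -2 gives the monic gcd t+5.

t+5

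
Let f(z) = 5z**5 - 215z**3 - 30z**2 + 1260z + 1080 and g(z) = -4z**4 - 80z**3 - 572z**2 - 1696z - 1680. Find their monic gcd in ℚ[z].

Repeated division with remainder:
  5z**5 - 215z**3 - 30z**2 + 1260z + 1080 = (-(5/4)z + 25)(-4z**4 - 80z**3 - 572z**2 - 1696z - 1680) + (1070z**3 + 12150z**2 + 41560z + 43080)
  -4z**4 - 80z**3 - 572z**2 - 1696z - 1680 = (-(2/535)z - 370/11449)(1070z**3 + 12150z**2 + 41560z + 43080) + (-(274560/11449)z**2 - (2196480/11449)z - 3294720/11449)
  1070z**3 + 12150z**2 + 41560z + 43080 = (-(1225043/27456)z - 4110191/27456)(-(274560/11449)z**2 - (2196480/11449)z - 3294720/11449) + (0)
Last nonzero remainder: -(274560/11449)z**2 - (2196480/11449)z - 3294720/11449. Dividing through by -274560/11449 gives the monic gcd z**2 + 8z + 12.

z**2 + 8z + 12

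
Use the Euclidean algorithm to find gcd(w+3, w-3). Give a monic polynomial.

Euclidean algorithm in ℚ[w]:
  w+3 = (w-3) + (6)
  w-3 = ((1/6)w-1/2)(6) + (0)
The last nonzero remainder is the constant 6, so the polynomials are coprime and gcd = 1.

1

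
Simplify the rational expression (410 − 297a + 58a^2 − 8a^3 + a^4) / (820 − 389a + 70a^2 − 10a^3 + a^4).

Apply the Euclidean algorithm:
  a^4 − 8a^3 + 58a^2 − 297a + 410 = (a^4 − 10a^3 + 70a^2 − 389a + 820) + (2a^3 − 12a^2 + 92a − 410)
  a^4 − 10a^3 + 70a^2 − 389a + 820 = ((1/2)a − 2)(2a^3 − 12a^2 + 92a − 410) + (0)
Last nonzero remainder: 2a^3 − 12a^2 + 92a − 410. Dividing through by 2 gives the monic gcd a^3 − 6a^2 + 46a − 205.
Cancel a^3 − 6a^2 + 46a − 205 from numerator and denominator to get the reduced form.

(−2 + a)/(−4 + a)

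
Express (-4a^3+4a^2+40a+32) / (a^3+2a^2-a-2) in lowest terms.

(-4a+16)/(a-1)

Apply the Euclidean algorithm:
  -4a^3+4a^2+40a+32 = (-4)(a^3+2a^2-a-2) + (12a^2+36a+24)
  a^3+2a^2-a-2 = ((1/12)a-1/12)(12a^2+36a+24) + (0)
Last nonzero remainder: 12a^2+36a+24. Dividing through by 12 gives the monic gcd a^2+3a+2.
Cancel a^2+3a+2 from numerator and denominator to get the reduced form.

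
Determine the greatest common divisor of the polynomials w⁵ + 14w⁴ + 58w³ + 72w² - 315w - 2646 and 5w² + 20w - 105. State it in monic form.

Repeated division with remainder:
  w⁵ + 14w⁴ + 58w³ + 72w² - 315w - 2646 = ((1/5)w³ + 2w² + (39/5)w + 126/5)(5w² + 20w - 105) + (0)
Last nonzero remainder: 5w² + 20w - 105. Dividing through by 5 gives the monic gcd w² + 4w - 21.

w² + 4w - 21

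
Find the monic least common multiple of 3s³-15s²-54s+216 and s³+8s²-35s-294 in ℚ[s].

By polynomial division,
  3s³-15s²-54s+216 = (3)(s³+8s²-35s-294) + (-39s²+51s+1098)
  s³+8s²-35s-294 = (-(1/39)s-121/507)(-39s²+51s+1098) + ((900/169)s-5400/169)
  -39s²+51s+1098 = (-(2197/300)s-10309/300)((900/169)s-5400/169) + (0)
Last nonzero remainder: (900/169)s-5400/169. Dividing through by 900/169 gives the monic gcd s-6.
Then lcm(f, g) = f·g / gcd(f, g); expanding and making the result monic gives the answer.

s⁵+9s⁴-39s³-425s²+126s+3528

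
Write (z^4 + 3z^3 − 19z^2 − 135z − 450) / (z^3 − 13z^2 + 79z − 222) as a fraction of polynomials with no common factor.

Apply the Euclidean algorithm:
  z^4 + 3z^3 − 19z^2 − 135z − 450 = (z + 16)(z^3 − 13z^2 + 79z − 222) + (110z^2 − 1177z + 3102)
  z^3 − 13z^2 + 79z − 222 = ((1/110)z − 23/1100)(110z^2 − 1177z + 3102) + ((2619/100)z − 7857/50)
  110z^2 − 1177z + 3102 = ((11000/2619)z − 51700/2619)((2619/100)z − 7857/50) + (0)
Last nonzero remainder: (2619/100)z − 7857/50. Dividing through by 2619/100 gives the monic gcd z − 6.
Cancel z − 6 from numerator and denominator to get the reduced form.

(z^3 + 9z^2 + 35z + 75)/(z^2 − 7z + 37)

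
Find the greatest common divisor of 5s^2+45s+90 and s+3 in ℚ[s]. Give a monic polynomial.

s+3

By polynomial division,
  5s^2+45s+90 = (5s+30)(s+3) + (0)
The last nonzero remainder s+3 is already monic.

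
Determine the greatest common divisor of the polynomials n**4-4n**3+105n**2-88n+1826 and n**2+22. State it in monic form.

n**2+22

Euclidean algorithm in ℚ[n]:
  n**4-4n**3+105n**2-88n+1826 = (n**2-4n+83)(n**2+22) + (0)
The last nonzero remainder n**2+22 is already monic.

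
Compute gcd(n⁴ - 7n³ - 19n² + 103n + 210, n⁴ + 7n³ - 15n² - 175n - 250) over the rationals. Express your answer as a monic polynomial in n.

n² - 3n - 10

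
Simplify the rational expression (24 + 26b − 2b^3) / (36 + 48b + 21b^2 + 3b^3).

Repeated division with remainder:
  −2b^3 + 26b + 24 = (−2/3)(3b^3 + 21b^2 + 48b + 36) + (14b^2 + 58b + 48)
  3b^3 + 21b^2 + 48b + 36 = ((3/14)b + 30/49)(14b^2 + 58b + 48) + ((108/49)b + 324/49)
  14b^2 + 58b + 48 = ((343/54)b + 196/27)((108/49)b + 324/49) + (0)
Last nonzero remainder: (108/49)b + 324/49. Dividing through by 108/49 gives the monic gcd b + 3.
Cancel b + 3 from numerator and denominator to get the reduced form.

(8 + 6b − 2b^2)/(12 + 12b + 3b^2)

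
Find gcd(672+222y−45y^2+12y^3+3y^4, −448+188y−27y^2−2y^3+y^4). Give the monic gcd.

112−19y+2y^2+y^3

Repeated division with remainder:
  3y^4+12y^3−45y^2+222y+672 = (3)(y^4−2y^3−27y^2+188y−448) + (18y^3+36y^2−342y+2016)
  y^4−2y^3−27y^2+188y−448 = ((1/18)y−2/9)(18y^3+36y^2−342y+2016) + (0)
Last nonzero remainder: 18y^3+36y^2−342y+2016. Dividing through by 18 gives the monic gcd y^3+2y^2−19y+112.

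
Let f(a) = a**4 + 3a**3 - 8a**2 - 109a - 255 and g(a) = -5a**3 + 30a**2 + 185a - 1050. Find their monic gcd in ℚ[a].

Euclidean algorithm in ℚ[a]:
  a**4 + 3a**3 - 8a**2 - 109a - 255 = (-(1/5)a - 9/5)(-5a**3 + 30a**2 + 185a - 1050) + (83a**2 + 14a - 2145)
  -5a**3 + 30a**2 + 185a - 1050 = (-(5/83)a + 2560/6889)(83a**2 + 14a - 2145) + ((348450/6889)a - 1742250/6889)
  83a**2 + 14a - 2145 = ((571787/348450)a + 985127/116150)((348450/6889)a - 1742250/6889) + (0)
Last nonzero remainder: (348450/6889)a - 1742250/6889. Dividing through by 348450/6889 gives the monic gcd a - 5.

a - 5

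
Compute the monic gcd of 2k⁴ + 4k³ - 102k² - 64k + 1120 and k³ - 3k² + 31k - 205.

k - 5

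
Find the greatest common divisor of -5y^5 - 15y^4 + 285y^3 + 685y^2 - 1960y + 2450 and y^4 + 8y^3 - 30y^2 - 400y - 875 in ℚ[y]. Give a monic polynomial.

Apply the Euclidean algorithm:
  -5y^5 - 15y^4 + 285y^3 + 685y^2 - 1960y + 2450 = (-5y + 25)(y^4 + 8y^3 - 30y^2 - 400y - 875) + (-65y^3 - 565y^2 + 3665y + 24325)
  y^4 + 8y^3 - 30y^2 - 400y - 875 = (-(1/65)y + 9/845)(-65y^3 - 565y^2 + 3665y + 24325) + ((5476/169)y^2 - (10952/169)y - 191660/169)
  -65y^3 - 565y^2 + 3665y + 24325 = (-(10985/5476)y - 117455/5476)((5476/169)y^2 - (10952/169)y - 191660/169) + (0)
Last nonzero remainder: (5476/169)y^2 - (10952/169)y - 191660/169. Dividing through by 5476/169 gives the monic gcd y^2 - 2y - 35.

y^2 - 2y - 35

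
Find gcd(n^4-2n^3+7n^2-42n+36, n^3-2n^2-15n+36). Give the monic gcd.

n-3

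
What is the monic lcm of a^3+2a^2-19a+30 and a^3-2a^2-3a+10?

Euclidean algorithm in ℚ[a]:
  a^3+2a^2-19a+30 = (a^3-2a^2-3a+10) + (4a^2-16a+20)
  a^3-2a^2-3a+10 = ((1/4)a+1/2)(4a^2-16a+20) + (0)
Last nonzero remainder: 4a^2-16a+20. Dividing through by 4 gives the monic gcd a^2-4a+5.
Then lcm(f, g) = f·g / gcd(f, g); expanding and making the result monic gives the answer.

a^4+4a^3-15a^2-8a+60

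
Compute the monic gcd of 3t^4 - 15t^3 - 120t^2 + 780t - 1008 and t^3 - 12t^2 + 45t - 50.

Repeated division with remainder:
  3t^4 - 15t^3 - 120t^2 + 780t - 1008 = (3t + 21)(t^3 - 12t^2 + 45t - 50) + (-3t^2 - 15t + 42)
  t^3 - 12t^2 + 45t - 50 = (-(1/3)t + 17/3)(-3t^2 - 15t + 42) + (144t - 288)
  -3t^2 - 15t + 42 = (-(1/48)t - 7/48)(144t - 288) + (0)
Last nonzero remainder: 144t - 288. Dividing through by 144 gives the monic gcd t - 2.

t - 2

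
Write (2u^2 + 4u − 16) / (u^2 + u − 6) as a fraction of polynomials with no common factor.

(2u + 8)/(u + 3)

Apply the Euclidean algorithm:
  2u^2 + 4u − 16 = (2)(u^2 + u − 6) + (2u − 4)
  u^2 + u − 6 = ((1/2)u + 3/2)(2u − 4) + (0)
Last nonzero remainder: 2u − 4. Dividing through by 2 gives the monic gcd u − 2.
Cancel u − 2 from numerator and denominator to get the reduced form.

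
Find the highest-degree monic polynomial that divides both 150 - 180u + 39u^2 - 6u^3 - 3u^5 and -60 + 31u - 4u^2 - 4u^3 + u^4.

5 - 3u + u^2

Euclidean algorithm in ℚ[u]:
  -3u^5 - 6u^3 + 39u^2 - 180u + 150 = (-3u - 12)(u^4 - 4u^3 - 4u^2 + 31u - 60) + (-66u^3 + 84u^2 + 12u - 570)
  u^4 - 4u^3 - 4u^2 + 31u - 60 = (-(1/66)u + 5/121)(-66u^3 + 84u^2 + 12u - 570) + (-(882/121)u^2 + (2646/121)u - 4410/121)
  -66u^3 + 84u^2 + 12u - 570 = ((1331/147)u + 2299/147)(-(882/121)u^2 + (2646/121)u - 4410/121) + (0)
Last nonzero remainder: -(882/121)u^2 + (2646/121)u - 4410/121. Dividing through by -882/121 gives the monic gcd u^2 - 3u + 5.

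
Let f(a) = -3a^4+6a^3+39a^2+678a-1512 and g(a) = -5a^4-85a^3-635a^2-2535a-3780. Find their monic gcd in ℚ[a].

a^2+7a+36

Repeated division with remainder:
  -3a^4+6a^3+39a^2+678a-1512 = (3/5)(-5a^4-85a^3-635a^2-2535a-3780) + (57a^3+420a^2+2199a+756)
  -5a^4-85a^3-635a^2-2535a-3780 = (-(5/57)a-305/361)(57a^3+420a^2+2199a+756) + (-(31500/361)a^2-(220500/361)a-1134000/361)
  57a^3+420a^2+2199a+756 = (-(6859/10500)a-361/1500)(-(31500/361)a^2-(220500/361)a-1134000/361) + (0)
Last nonzero remainder: -(31500/361)a^2-(220500/361)a-1134000/361. Dividing through by -31500/361 gives the monic gcd a^2+7a+36.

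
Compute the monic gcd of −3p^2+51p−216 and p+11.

1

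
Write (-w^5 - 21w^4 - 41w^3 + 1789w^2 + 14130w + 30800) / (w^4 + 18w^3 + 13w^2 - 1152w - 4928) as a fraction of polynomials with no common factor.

(-w^2 + 5w + 50)/(w - 8)

Apply the Euclidean algorithm:
  -w^5 - 21w^4 - 41w^3 + 1789w^2 + 14130w + 30800 = (-w - 3)(w^4 + 18w^3 + 13w^2 - 1152w - 4928) + (26w^3 + 676w^2 + 5746w + 16016)
  w^4 + 18w^3 + 13w^2 - 1152w - 4928 = ((1/26)w - 4/13)(26w^3 + 676w^2 + 5746w + 16016) + (0)
Last nonzero remainder: 26w^3 + 676w^2 + 5746w + 16016. Dividing through by 26 gives the monic gcd w^3 + 26w^2 + 221w + 616.
Cancel w^3 + 26w^2 + 221w + 616 from numerator and denominator to get the reduced form.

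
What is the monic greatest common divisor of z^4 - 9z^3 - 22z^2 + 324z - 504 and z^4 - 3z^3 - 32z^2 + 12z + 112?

z^2 - 9z + 14

Apply the Euclidean algorithm:
  z^4 - 9z^3 - 22z^2 + 324z - 504 = (z^4 - 3z^3 - 32z^2 + 12z + 112) + (-6z^3 + 10z^2 + 312z - 616)
  z^4 - 3z^3 - 32z^2 + 12z + 112 = (-(1/6)z + 2/9)(-6z^3 + 10z^2 + 312z - 616) + ((160/9)z^2 - 160z + 2240/9)
  -6z^3 + 10z^2 + 312z - 616 = (-(27/80)z - 99/40)((160/9)z^2 - 160z + 2240/9) + (0)
Last nonzero remainder: (160/9)z^2 - 160z + 2240/9. Dividing through by 160/9 gives the monic gcd z^2 - 9z + 14.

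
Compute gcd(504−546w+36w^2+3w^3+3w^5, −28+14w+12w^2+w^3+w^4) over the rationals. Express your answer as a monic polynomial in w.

Repeated division with remainder:
  3w^5+3w^3+36w^2−546w+504 = (3w−3)(w^4+w^3+12w^2+14w−28) + (−30w^3+30w^2−420w+420)
  w^4+w^3+12w^2+14w−28 = (−(1/30)w−1/15)(−30w^3+30w^2−420w+420) + (0)
Last nonzero remainder: −30w^3+30w^2−420w+420. Dividing through by −30 gives the monic gcd w^3−w^2+14w−14.

−14+14w−w^2+w^3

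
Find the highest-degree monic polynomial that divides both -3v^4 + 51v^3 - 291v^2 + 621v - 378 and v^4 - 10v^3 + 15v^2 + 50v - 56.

By polynomial division,
  -3v^4 + 51v^3 - 291v^2 + 621v - 378 = (-3)(v^4 - 10v^3 + 15v^2 + 50v - 56) + (21v^3 - 246v^2 + 771v - 546)
  v^4 - 10v^3 + 15v^2 + 50v - 56 = ((1/21)v + 4/49)(21v^3 - 246v^2 + 771v - 546) + (-(80/49)v^2 + (640/49)v - 80/7)
  21v^3 - 246v^2 + 771v - 546 = (-(1029/80)v + 1911/40)(-(80/49)v^2 + (640/49)v - 80/7) + (0)
Last nonzero remainder: -(80/49)v^2 + (640/49)v - 80/7. Dividing through by -80/49 gives the monic gcd v^2 - 8v + 7.

v^2 - 8v + 7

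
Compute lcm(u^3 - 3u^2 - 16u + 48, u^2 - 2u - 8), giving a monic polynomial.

Repeated division with remainder:
  u^3 - 3u^2 - 16u + 48 = (u - 1)(u^2 - 2u - 8) + (-10u + 40)
  u^2 - 2u - 8 = (-(1/10)u - 1/5)(-10u + 40) + (0)
Last nonzero remainder: -10u + 40. Dividing through by -10 gives the monic gcd u - 4.
Then lcm(f, g) = f·g / gcd(f, g); expanding and making the result monic gives the answer.

u^4 - u^3 - 22u^2 + 16u + 96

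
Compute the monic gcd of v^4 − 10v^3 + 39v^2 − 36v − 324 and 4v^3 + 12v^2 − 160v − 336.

Repeated division with remainder:
  v^4 − 10v^3 + 39v^2 − 36v − 324 = ((1/4)v − 13/4)(4v^3 + 12v^2 − 160v − 336) + (118v^2 − 472v − 1416)
  4v^3 + 12v^2 − 160v − 336 = ((2/59)v + 14/59)(118v^2 − 472v − 1416) + (0)
Last nonzero remainder: 118v^2 − 472v − 1416. Dividing through by 118 gives the monic gcd v^2 − 4v − 12.

v^2 − 4v − 12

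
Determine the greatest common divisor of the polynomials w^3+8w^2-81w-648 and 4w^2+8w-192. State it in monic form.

w+8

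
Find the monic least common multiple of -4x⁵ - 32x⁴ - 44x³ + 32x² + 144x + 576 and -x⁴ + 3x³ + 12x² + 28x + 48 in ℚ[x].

x⁷ + 4x⁶ - 33x⁵ - 148x⁴ - 136x³ + 96x² + 1008x + 1728

Repeated division with remainder:
  -4x⁵ - 32x⁴ - 44x³ + 32x² + 144x + 576 = (4x + 44)(-x⁴ + 3x³ + 12x² + 28x + 48) + (-224x³ - 608x² - 1280x - 1536)
  -x⁴ + 3x³ + 12x² + 28x + 48 = ((1/224)x - 5/196)(-224x³ - 608x² - 1280x - 1536) + ((108/49)x² + (108/49)x + 432/49)
  -224x³ - 608x² - 1280x - 1536 = (-(2744/27)x - 1568/9)((108/49)x² + (108/49)x + 432/49) + (0)
Last nonzero remainder: (108/49)x² + (108/49)x + 432/49. Dividing through by 108/49 gives the monic gcd x² + x + 4.
Then lcm(f, g) = f·g / gcd(f, g); expanding and making the result monic gives the answer.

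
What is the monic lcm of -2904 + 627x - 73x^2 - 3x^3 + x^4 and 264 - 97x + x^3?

Euclidean algorithm in ℚ[x]:
  x^4 - 3x^3 - 73x^2 + 627x - 2904 = (x - 3)(x^3 - 97x + 264) + (24x^2 + 72x - 2112)
  x^3 - 97x + 264 = ((1/24)x - 1/8)(24x^2 + 72x - 2112) + (0)
Last nonzero remainder: 24x^2 + 72x - 2112. Dividing through by 24 gives the monic gcd x^2 + 3x - 88.
Then lcm(f, g) = f·g / gcd(f, g); expanding and making the result monic gives the answer.

8712 - 4785x + 846x^2 - 64x^3 - 6x^4 + x^5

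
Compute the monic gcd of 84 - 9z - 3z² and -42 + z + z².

7 + z

Euclidean algorithm in ℚ[z]:
  -3z² - 9z + 84 = (-3)(z² + z - 42) + (-6z - 42)
  z² + z - 42 = (-(1/6)z + 1)(-6z - 42) + (0)
Last nonzero remainder: -6z - 42. Dividing through by -6 gives the monic gcd z + 7.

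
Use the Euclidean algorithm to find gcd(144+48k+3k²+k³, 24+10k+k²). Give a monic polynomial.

By polynomial division,
  k³+3k²+48k+144 = (k-7)(k²+10k+24) + (94k+312)
  k²+10k+24 = ((1/94)k+157/2209)(94k+312) + (4032/2209)
  94k+312 = ((103823/2016)k+28717/168)(4032/2209) + (0)
The last nonzero remainder is the constant 4032/2209, so the polynomials are coprime and gcd = 1.

1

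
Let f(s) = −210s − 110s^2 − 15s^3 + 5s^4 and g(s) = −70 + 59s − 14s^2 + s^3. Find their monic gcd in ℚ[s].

−7 + s

Euclidean algorithm in ℚ[s]:
  5s^4 − 15s^3 − 110s^2 − 210s = (5s + 55)(s^3 − 14s^2 + 59s − 70) + (365s^2 − 3105s + 3850)
  s^3 − 14s^2 + 59s − 70 = ((1/365)s − 401/26645)(365s^2 − 3105s + 3850) + ((9180/5329)s − 64260/5329)
  365s^2 − 3105s + 3850 = ((389017/1836)s − 293095/918)((9180/5329)s − 64260/5329) + (0)
Last nonzero remainder: (9180/5329)s − 64260/5329. Dividing through by 9180/5329 gives the monic gcd s − 7.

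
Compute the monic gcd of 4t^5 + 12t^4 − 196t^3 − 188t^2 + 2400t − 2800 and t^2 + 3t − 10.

By polynomial division,
  4t^5 + 12t^4 − 196t^3 − 188t^2 + 2400t − 2800 = (4t^3 − 156t + 280)(t^2 + 3t − 10) + (0)
The last nonzero remainder t^2 + 3t − 10 is already monic.

t^2 + 3t − 10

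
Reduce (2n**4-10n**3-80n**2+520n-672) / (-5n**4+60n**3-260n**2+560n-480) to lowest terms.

(-2n**2-6n+56)/(5n**2-20n+40)

Repeated division with remainder:
  2n**4-10n**3-80n**2+520n-672 = (-2/5)(-5n**4+60n**3-260n**2+560n-480) + (14n**3-184n**2+744n-864)
  -5n**4+60n**3-260n**2+560n-480 = (-(5/14)n-20/49)(14n**3-184n**2+744n-864) + (-(3400/49)n**2+(27200/49)n-40800/49)
  14n**3-184n**2+744n-864 = (-(343/1700)n+441/425)(-(3400/49)n**2+(27200/49)n-40800/49) + (0)
Last nonzero remainder: -(3400/49)n**2+(27200/49)n-40800/49. Dividing through by -3400/49 gives the monic gcd n**2-8n+12.
Cancel n**2-8n+12 from numerator and denominator to get the reduced form.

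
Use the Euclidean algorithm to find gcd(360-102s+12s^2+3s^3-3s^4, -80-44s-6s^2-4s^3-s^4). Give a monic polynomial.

Repeated division with remainder:
  -3s^4+3s^3+12s^2-102s+360 = (3)(-s^4-4s^3-6s^2-44s-80) + (15s^3+30s^2+30s+600)
  -s^4-4s^3-6s^2-44s-80 = (-(1/15)s-2/15)(15s^3+30s^2+30s+600) + (0)
Last nonzero remainder: 15s^3+30s^2+30s+600. Dividing through by 15 gives the monic gcd s^3+2s^2+2s+40.

40+2s+2s^2+s^3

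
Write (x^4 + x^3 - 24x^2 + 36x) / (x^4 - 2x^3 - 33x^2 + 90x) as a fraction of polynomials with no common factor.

(x - 2)/(x - 5)

Apply the Euclidean algorithm:
  x^4 + x^3 - 24x^2 + 36x = (x^4 - 2x^3 - 33x^2 + 90x) + (3x^3 + 9x^2 - 54x)
  x^4 - 2x^3 - 33x^2 + 90x = ((1/3)x - 5/3)(3x^3 + 9x^2 - 54x) + (0)
Last nonzero remainder: 3x^3 + 9x^2 - 54x. Dividing through by 3 gives the monic gcd x^3 + 3x^2 - 18x.
Cancel x^3 + 3x^2 - 18x from numerator and denominator to get the reduced form.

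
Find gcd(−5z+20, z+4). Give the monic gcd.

1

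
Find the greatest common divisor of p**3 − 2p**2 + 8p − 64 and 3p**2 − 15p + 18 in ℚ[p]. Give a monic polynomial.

1

Euclidean algorithm in ℚ[p]:
  p**3 − 2p**2 + 8p − 64 = ((1/3)p + 1)(3p**2 − 15p + 18) + (17p − 82)
  3p**2 − 15p + 18 = ((3/17)p − 9/289)(17p − 82) + (4464/289)
  17p − 82 = ((4913/4464)p − 11849/2232)(4464/289) + (0)
The last nonzero remainder is the constant 4464/289, so the polynomials are coprime and gcd = 1.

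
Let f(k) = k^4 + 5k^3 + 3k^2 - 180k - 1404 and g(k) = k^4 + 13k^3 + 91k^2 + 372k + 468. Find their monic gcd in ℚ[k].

k^3 + 11k^2 + 69k + 234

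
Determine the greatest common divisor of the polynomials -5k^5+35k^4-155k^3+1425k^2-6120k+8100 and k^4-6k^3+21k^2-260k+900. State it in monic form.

Repeated division with remainder:
  -5k^5+35k^4-155k^3+1425k^2-6120k+8100 = (-5k+5)(k^4-6k^3+21k^2-260k+900) + (-20k^3+20k^2-320k+3600)
  k^4-6k^3+21k^2-260k+900 = (-(1/20)k+1/4)(-20k^3+20k^2-320k+3600) + (0)
Last nonzero remainder: -20k^3+20k^2-320k+3600. Dividing through by -20 gives the monic gcd k^3-k^2+16k-180.

k^3-k^2+16k-180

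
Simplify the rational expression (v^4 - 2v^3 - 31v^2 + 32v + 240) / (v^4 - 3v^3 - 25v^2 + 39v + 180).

(v + 4)/(v + 3)

Apply the Euclidean algorithm:
  v^4 - 2v^3 - 31v^2 + 32v + 240 = (v^4 - 3v^3 - 25v^2 + 39v + 180) + (v^3 - 6v^2 - 7v + 60)
  v^4 - 3v^3 - 25v^2 + 39v + 180 = (v + 3)(v^3 - 6v^2 - 7v + 60) + (0)
The last nonzero remainder v^3 - 6v^2 - 7v + 60 is already monic.
Cancel v^3 - 6v^2 - 7v + 60 from numerator and denominator to get the reduced form.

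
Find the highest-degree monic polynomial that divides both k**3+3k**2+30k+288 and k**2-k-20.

Euclidean algorithm in ℚ[k]:
  k**3+3k**2+30k+288 = (k+4)(k**2-k-20) + (54k+368)
  k**2-k-20 = ((1/54)k-211/1458)(54k+368) + (24244/729)
  54k+368 = ((19683/12122)k+67068/6061)(24244/729) + (0)
The last nonzero remainder is the constant 24244/729, so the polynomials are coprime and gcd = 1.

1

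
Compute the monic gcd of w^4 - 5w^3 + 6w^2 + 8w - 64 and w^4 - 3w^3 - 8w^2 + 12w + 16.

w^2 - 2w - 8

Repeated division with remainder:
  w^4 - 5w^3 + 6w^2 + 8w - 64 = (w^4 - 3w^3 - 8w^2 + 12w + 16) + (-2w^3 + 14w^2 - 4w - 80)
  w^4 - 3w^3 - 8w^2 + 12w + 16 = (-(1/2)w - 2)(-2w^3 + 14w^2 - 4w - 80) + (18w^2 - 36w - 144)
  -2w^3 + 14w^2 - 4w - 80 = (-(1/9)w + 5/9)(18w^2 - 36w - 144) + (0)
Last nonzero remainder: 18w^2 - 36w - 144. Dividing through by 18 gives the monic gcd w^2 - 2w - 8.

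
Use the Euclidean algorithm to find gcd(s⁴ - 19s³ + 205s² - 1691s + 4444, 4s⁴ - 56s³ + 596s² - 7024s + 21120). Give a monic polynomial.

s² - 15s + 44

By polynomial division,
  s⁴ - 19s³ + 205s² - 1691s + 4444 = (1/4)(4s⁴ - 56s³ + 596s² - 7024s + 21120) + (-5s³ + 56s² + 65s - 836)
  4s⁴ - 56s³ + 596s² - 7024s + 21120 = (-(4/5)s + 56/25)(-5s³ + 56s² + 65s - 836) + ((13064/25)s² - (39192/5)s + 574816/25)
  -5s³ + 56s² + 65s - 836 = (-(125/13064)s - 475/13064)((13064/25)s² - (39192/5)s + 574816/25) + (0)
Last nonzero remainder: (13064/25)s² - (39192/5)s + 574816/25. Dividing through by 13064/25 gives the monic gcd s² - 15s + 44.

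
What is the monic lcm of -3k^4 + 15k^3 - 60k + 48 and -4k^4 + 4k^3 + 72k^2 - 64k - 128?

k^6 - 21k^4 + 84k^2 - 64

By polynomial division,
  -3k^4 + 15k^3 - 60k + 48 = (3/4)(-4k^4 + 4k^3 + 72k^2 - 64k - 128) + (12k^3 - 54k^2 - 12k + 144)
  -4k^4 + 4k^3 + 72k^2 - 64k - 128 = (-(1/3)k - 7/6)(12k^3 - 54k^2 - 12k + 144) + (5k^2 - 30k + 40)
  12k^3 - 54k^2 - 12k + 144 = ((12/5)k + 18/5)(5k^2 - 30k + 40) + (0)
Last nonzero remainder: 5k^2 - 30k + 40. Dividing through by 5 gives the monic gcd k^2 - 6k + 8.
Then lcm(f, g) = f·g / gcd(f, g); expanding and making the result monic gives the answer.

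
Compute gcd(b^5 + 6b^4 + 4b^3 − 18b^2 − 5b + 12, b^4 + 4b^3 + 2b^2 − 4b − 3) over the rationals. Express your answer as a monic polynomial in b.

Repeated division with remainder:
  b^5 + 6b^4 + 4b^3 − 18b^2 − 5b + 12 = (b + 2)(b^4 + 4b^3 + 2b^2 − 4b − 3) + (−6b^3 − 18b^2 + 6b + 18)
  b^4 + 4b^3 + 2b^2 − 4b − 3 = (−(1/6)b − 1/6)(−6b^3 − 18b^2 + 6b + 18) + (0)
Last nonzero remainder: −6b^3 − 18b^2 + 6b + 18. Dividing through by −6 gives the monic gcd b^3 + 3b^2 − b − 3.

b^3 + 3b^2 − b − 3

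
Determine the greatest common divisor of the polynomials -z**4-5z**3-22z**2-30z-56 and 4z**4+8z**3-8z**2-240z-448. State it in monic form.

z**2+4z+14

Euclidean algorithm in ℚ[z]:
  -z**4-5z**3-22z**2-30z-56 = (-1/4)(4z**4+8z**3-8z**2-240z-448) + (-3z**3-24z**2-90z-168)
  4z**4+8z**3-8z**2-240z-448 = (-(4/3)z+8)(-3z**3-24z**2-90z-168) + (64z**2+256z+896)
  -3z**3-24z**2-90z-168 = (-(3/64)z-3/16)(64z**2+256z+896) + (0)
Last nonzero remainder: 64z**2+256z+896. Dividing through by 64 gives the monic gcd z**2+4z+14.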